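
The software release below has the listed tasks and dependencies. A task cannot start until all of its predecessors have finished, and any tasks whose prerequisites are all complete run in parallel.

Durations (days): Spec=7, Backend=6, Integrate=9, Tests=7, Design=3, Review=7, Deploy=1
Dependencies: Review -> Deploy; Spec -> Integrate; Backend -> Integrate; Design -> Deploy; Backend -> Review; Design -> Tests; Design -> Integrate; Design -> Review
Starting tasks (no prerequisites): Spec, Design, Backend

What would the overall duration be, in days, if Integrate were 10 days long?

17

The binding path is Spec→Integrate = 7+9 = 16; finish at 16 days.
Since Integrate is critical, the +1 change carries straight to that chain (now 17 days).
No other chain overtakes it, so the finish is 17 days.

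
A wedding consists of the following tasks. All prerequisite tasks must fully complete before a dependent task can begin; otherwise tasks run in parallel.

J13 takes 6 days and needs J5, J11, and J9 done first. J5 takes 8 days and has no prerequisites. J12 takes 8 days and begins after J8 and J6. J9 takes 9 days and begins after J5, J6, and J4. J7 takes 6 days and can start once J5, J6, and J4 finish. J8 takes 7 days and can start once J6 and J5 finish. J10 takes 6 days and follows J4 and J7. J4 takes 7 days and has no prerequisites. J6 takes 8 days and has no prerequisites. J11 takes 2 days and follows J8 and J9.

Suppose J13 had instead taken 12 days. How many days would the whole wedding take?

As given, the longest chain is J5→J9→J11→J13 = 8+9+2+6 = 25, so the finish is 25 days.
Since J13 is critical, the +6 change carries straight to that chain (now 31 days).
No other chain overtakes it, so the finish is 31 days.

31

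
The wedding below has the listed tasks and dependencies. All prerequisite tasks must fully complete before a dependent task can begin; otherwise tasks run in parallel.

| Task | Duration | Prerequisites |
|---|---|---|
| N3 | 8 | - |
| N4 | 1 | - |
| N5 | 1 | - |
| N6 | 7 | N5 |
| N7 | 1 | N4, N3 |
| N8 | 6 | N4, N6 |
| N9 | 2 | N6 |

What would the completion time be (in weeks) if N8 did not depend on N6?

With the dependency in place, N5→N6→N8 = 1+7+6 = 14 sets the finish at 14 weeks.
Without N6→N8, N8's earliest start moves from 8 to 1.
After: N5→N6→N9 = 1+7+2 = 10 → 10 weeks.

10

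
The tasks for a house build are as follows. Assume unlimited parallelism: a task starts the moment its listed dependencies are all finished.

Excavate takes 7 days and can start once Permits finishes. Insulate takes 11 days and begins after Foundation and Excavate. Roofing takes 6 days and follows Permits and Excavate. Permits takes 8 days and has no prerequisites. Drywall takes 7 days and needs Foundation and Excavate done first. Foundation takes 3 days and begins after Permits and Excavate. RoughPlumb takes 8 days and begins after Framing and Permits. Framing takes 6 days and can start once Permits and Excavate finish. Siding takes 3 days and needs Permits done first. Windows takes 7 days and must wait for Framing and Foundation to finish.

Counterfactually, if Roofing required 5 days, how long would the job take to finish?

As given, the longest chain is Permits→Excavate→Foundation→Insulate = 8+7+3+11 = 29, so the finish is 29 days.
The longest path through Roofing is only 21 days, so Roofing has float 8.
That remains the longest chain; total 29 days.

29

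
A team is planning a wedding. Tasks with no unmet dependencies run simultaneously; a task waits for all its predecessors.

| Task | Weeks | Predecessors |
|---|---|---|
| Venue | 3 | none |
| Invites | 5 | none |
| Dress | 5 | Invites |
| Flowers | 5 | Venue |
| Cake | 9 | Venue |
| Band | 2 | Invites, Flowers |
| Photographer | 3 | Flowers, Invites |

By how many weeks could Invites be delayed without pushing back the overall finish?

2

The longest chain is Venue→Cake = 3+9 = 12; overall finish 12 weeks.
Invites finishes as early as 5 and must finish by 7.
So Invites can slip 7 − 5 = 2 weeks.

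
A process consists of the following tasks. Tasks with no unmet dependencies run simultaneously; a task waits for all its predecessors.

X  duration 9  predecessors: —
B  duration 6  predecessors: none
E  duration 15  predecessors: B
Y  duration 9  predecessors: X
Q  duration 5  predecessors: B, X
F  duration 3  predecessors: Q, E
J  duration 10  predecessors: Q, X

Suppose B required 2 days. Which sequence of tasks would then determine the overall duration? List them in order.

X, Q, J

As given, the longest chain is B→E→F = 6+15+3 = 24, so the finish is 24 days.
B lies on that path, so at 2 days the path becomes 20 days.
Now X→Q→J = 9+5+10 = 24 is longest, so the finish becomes 24 days.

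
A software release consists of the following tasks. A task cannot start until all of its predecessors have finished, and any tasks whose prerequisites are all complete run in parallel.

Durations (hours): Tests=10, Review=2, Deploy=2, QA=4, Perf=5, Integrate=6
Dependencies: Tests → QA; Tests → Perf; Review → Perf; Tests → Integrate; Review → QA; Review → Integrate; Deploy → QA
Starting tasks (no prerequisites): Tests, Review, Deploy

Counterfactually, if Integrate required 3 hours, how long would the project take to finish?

Critical path before the change: Tests→Integrate = 10+6 = 16 giving 16 hours.
Integrate lies on that path, so at 3 hours the path becomes 13 hours.
New critical path: Tests→Perf = 10+5 = 15 ⇒ 15 hours.

15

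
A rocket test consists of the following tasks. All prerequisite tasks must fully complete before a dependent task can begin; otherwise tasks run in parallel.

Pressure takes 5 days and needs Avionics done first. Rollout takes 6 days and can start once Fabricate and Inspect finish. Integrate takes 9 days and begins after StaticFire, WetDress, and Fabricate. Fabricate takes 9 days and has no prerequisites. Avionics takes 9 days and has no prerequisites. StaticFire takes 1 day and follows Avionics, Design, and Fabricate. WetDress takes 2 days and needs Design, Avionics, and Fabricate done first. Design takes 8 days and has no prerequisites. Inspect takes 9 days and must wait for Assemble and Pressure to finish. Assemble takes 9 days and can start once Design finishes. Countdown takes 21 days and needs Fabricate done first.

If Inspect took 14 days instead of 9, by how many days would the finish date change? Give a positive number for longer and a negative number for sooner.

As given, the longest chain is Design→Assemble→Inspect→Rollout = 8+9+9+6 = 32, so the finish is 32 days.
Since Inspect is critical, the +5 change carries straight to that chain (now 37 days).
The critical path is still Design→Assemble→Inspect→Rollout; finish is now 37 days.
Change in finish: 37 − 32 = +5 days.

5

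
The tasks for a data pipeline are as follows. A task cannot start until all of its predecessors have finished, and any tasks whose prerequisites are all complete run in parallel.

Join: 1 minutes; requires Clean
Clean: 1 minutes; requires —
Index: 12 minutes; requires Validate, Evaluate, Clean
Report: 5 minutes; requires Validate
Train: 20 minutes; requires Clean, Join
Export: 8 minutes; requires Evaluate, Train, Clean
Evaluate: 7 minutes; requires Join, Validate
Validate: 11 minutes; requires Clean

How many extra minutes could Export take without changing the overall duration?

1

Clean→Validate→Evaluate→Index = 1+11+7+12 = 31 sets the makespan at 31 minutes.
Longest path through Export: 30 minutes (earliest finish 30, latest finish 31).
So Export can slip 31 − 30 = 1 minute.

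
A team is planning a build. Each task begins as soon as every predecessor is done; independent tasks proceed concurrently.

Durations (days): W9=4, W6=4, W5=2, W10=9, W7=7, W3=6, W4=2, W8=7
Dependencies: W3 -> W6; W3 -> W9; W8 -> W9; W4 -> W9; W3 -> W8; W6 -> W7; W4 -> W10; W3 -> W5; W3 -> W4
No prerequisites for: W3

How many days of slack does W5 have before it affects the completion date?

The longest chain is W3→W4→W10 = 6+2+9 = 17; overall finish 17 days.
The longest chain containing W5 totals 8 days.
So W5 can slip 17 − 8 = 9 days.

9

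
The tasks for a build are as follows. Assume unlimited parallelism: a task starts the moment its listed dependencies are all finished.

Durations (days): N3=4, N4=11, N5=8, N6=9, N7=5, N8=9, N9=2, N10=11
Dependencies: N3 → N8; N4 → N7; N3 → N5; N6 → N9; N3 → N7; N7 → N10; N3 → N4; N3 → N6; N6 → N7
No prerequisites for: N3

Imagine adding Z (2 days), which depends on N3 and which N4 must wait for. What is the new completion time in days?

33

Originally the schedule takes 31 days.
With Z inserted, N4 now waits for max(N3, Z).
New critical path: N3→Z→N4→N7→N10 = 4+2+11+5+11 = 33 ⇒ 33 days.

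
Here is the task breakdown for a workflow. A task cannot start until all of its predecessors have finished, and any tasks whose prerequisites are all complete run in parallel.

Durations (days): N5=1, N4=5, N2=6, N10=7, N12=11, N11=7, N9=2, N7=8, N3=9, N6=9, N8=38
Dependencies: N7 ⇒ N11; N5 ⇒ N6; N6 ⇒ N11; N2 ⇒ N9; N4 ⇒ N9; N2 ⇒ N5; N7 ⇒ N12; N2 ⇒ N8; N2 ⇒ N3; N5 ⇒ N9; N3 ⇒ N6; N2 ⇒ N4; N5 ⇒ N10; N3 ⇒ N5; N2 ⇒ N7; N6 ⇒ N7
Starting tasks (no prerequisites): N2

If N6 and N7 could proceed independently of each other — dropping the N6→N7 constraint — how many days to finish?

Original critical path: N2→N3→N5→N6→N7→N12 = 6+9+1+9+8+11 = 44 ⇒ 44 days.
Without N6→N7, N7's earliest start moves from 25 to 6.
After: N2→N8 = 6+38 = 44 → 44 days.

44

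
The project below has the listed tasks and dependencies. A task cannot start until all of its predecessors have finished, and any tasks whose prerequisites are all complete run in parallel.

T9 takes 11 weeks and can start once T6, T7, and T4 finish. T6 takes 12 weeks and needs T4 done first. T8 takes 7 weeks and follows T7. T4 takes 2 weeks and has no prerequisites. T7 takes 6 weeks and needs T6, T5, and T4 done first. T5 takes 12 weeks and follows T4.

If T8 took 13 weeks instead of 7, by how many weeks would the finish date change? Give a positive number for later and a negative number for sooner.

2

As given, the longest chain is T4→T5→T7→T9 = 2+12+6+11 = 31, so the finish is 31 weeks.
The longest path through T8 is only 27 weeks, so T8 has float 4.
The binding chain switches to T4→T5→T7→T8 = 2+12+6+13 = 33; finish 33 weeks.
Change in finish: 33 − 31 = +2 weeks.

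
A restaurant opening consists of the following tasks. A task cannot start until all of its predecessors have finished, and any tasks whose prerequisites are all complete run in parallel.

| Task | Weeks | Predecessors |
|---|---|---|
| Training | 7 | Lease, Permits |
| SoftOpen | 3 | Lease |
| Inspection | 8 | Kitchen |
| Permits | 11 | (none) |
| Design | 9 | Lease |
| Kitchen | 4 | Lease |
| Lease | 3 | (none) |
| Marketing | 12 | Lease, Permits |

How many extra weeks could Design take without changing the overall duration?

11

Critical path: Permits→Marketing = 11+12 = 23, so the finish is 23 weeks.
The longest chain containing Design totals 12 weeks.
So Design can slip 23 − 12 = 11 weeks.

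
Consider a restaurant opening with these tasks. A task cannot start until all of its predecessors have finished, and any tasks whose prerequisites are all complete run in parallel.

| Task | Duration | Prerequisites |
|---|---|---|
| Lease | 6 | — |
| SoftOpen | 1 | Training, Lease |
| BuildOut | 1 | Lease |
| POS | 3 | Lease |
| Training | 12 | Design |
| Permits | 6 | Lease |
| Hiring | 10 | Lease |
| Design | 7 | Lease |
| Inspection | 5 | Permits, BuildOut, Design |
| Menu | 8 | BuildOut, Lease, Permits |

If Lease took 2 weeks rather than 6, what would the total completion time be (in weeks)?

Critical path before the change: Lease→Design→Training→SoftOpen = 6+7+12+1 = 26 giving 26 weeks.
Since Lease is critical, the -4 change carries straight to that chain (now 22 weeks).
The critical path is still Lease→Design→Training→SoftOpen; finish is now 22 weeks.

22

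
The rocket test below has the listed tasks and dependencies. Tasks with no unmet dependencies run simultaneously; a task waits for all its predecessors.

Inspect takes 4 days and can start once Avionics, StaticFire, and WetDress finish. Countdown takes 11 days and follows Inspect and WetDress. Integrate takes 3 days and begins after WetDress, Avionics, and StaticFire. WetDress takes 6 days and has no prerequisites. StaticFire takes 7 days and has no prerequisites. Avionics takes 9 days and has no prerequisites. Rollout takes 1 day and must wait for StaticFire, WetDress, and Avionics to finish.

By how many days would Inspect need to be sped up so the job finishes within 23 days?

1

Current finish: 24 days; target: 23.
Inspect is on every critical path, so each day cut from Inspect cuts the finish by one (this holds down to a finish of 21).
Need 24 − 23 = 1 day off Inspect → Inspect becomes 3 days, finish becomes 23.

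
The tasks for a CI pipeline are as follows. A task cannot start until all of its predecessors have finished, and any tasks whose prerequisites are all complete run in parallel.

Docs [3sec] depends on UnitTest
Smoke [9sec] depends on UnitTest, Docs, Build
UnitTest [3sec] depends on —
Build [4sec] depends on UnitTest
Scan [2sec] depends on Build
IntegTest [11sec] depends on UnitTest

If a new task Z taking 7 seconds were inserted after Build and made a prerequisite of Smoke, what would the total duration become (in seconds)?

Originally the plan takes 16 seconds.
With Z inserted, Smoke now waits for max(UnitTest, Docs, Build, Z).
New critical path: UnitTest→Build→Z→Smoke = 3+4+7+9 = 23 ⇒ 23 seconds.

23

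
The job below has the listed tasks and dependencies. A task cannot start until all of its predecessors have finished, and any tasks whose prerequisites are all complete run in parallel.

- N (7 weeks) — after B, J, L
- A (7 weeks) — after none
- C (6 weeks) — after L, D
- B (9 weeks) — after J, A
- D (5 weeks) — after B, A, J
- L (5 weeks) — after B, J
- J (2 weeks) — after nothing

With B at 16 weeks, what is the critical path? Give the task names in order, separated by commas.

A, B, L, N

As given, the longest chain is A→B→L→N = 7+9+5+7 = 28, so the finish is 28 weeks.
B is on the critical path; changing it to 16 makes that path 35 weeks.
That remains the longest chain; total 35 weeks.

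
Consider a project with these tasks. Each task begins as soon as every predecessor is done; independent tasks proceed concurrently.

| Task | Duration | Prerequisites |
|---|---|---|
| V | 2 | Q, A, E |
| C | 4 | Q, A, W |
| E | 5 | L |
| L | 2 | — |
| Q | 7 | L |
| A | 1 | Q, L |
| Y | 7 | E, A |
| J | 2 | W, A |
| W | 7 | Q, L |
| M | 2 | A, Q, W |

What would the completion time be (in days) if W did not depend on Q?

Original critical path: L→Q→W→C = 2+7+7+4 = 20 ⇒ 20 days.
Without Q→W, W's earliest start moves from 9 to 2.
New critical path: L→Q→A→Y = 2+7+1+7 = 17 ⇒ 17 days.

17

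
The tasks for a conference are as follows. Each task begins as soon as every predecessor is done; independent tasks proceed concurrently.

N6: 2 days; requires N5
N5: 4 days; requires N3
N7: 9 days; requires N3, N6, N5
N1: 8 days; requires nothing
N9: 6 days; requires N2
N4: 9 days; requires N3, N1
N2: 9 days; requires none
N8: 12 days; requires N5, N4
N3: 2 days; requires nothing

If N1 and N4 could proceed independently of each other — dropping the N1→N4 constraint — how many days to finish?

23

Original critical path: N1→N4→N8 = 8+9+12 = 29 ⇒ 29 days.
Without N1→N4, N4's earliest start moves from 8 to 2.
After: N3→N4→N8 = 2+9+12 = 23 → 23 days.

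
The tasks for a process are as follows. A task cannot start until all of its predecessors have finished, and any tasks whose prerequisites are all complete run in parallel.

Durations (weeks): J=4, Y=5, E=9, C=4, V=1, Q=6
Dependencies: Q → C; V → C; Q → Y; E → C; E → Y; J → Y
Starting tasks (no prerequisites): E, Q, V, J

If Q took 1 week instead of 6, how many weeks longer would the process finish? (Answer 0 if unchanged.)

The binding path is E→Y = 9+5 = 14; finish at 14 weeks.
Q is off the critical path — its longest chain is 11 weeks, giving 3 of slack.
The critical path is still E→Y; finish is now 14 weeks.
Change in finish: 14 − 14 = +0 weeks.

0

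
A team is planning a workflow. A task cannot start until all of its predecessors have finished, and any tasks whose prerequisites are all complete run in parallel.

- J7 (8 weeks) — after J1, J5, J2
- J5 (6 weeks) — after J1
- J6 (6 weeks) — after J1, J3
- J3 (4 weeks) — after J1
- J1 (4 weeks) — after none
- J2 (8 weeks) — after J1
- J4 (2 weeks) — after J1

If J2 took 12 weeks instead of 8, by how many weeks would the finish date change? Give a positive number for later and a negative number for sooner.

4

Actual critical path: J1→J2→J7 = 4+8+8 = 20 ⇒ 20 weeks.
J2 lies on that path, so at 12 weeks the path becomes 24 weeks.
That remains the longest chain; total 24 weeks.
Change in finish: 24 − 20 = +4 weeks.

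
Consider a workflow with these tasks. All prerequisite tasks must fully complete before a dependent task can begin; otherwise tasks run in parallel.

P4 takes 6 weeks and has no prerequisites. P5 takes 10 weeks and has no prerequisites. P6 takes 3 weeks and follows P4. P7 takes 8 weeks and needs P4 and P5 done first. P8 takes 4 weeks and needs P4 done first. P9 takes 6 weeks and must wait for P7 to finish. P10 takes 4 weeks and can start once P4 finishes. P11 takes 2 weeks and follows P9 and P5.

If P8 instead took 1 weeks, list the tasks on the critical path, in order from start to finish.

P5, P7, P9, P11

Critical path before the change: P5→P7→P9→P11 = 10+8+6+2 = 26 giving 26 weeks.
The longest path through P8 is only 10 weeks, so P8 has float 16.
No other chain overtakes it, so the finish is 26 weeks.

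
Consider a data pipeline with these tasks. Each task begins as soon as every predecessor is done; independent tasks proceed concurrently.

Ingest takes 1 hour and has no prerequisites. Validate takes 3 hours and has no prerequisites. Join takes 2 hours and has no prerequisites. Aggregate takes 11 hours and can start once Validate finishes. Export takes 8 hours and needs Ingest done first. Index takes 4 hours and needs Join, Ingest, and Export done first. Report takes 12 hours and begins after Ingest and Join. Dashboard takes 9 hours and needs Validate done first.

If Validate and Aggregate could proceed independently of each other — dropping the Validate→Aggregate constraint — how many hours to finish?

14

Original critical path: Validate→Aggregate = 3+11 = 14 ⇒ 14 hours.
Without Validate→Aggregate, Aggregate's earliest start moves from 3 to 0.
After: Join→Report = 2+12 = 14 → 14 hours.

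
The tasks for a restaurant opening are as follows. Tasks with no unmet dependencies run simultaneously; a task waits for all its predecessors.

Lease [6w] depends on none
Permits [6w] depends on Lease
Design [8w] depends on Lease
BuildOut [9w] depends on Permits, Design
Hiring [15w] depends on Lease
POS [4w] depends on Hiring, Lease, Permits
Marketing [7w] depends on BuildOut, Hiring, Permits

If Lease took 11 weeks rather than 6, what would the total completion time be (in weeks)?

As given, the longest chain is Lease→Design→BuildOut→Marketing = 6+8+9+7 = 30, so the finish is 30 weeks.
Lease is on the critical path; changing it to 11 makes that path 35 weeks.
That remains the longest chain; total 35 weeks.

35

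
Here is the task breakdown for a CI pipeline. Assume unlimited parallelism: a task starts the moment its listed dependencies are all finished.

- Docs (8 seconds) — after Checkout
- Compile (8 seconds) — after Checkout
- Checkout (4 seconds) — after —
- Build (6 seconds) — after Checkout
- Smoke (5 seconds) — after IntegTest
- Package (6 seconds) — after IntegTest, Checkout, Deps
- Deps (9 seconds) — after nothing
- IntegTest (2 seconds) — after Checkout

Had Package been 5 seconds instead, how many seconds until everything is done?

14

As given, the longest chain is Deps→Package = 9+6 = 15, so the finish is 15 seconds.
Since Package is critical, the -1 change carries straight to that chain (now 14 seconds).
No other chain overtakes it, so the finish is 14 seconds.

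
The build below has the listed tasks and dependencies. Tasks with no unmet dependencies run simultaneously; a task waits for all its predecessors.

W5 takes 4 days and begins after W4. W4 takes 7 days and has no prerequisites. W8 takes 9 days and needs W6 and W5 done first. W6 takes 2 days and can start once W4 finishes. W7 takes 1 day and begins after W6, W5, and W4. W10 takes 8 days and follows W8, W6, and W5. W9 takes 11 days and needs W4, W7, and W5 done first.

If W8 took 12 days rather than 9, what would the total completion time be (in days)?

31

The binding path is W4→W5→W8→W10 = 7+4+9+8 = 28; finish at 28 days.
W8 lies on that path, so at 12 days the path becomes 31 days.
The critical path is still W4→W5→W8→W10; finish is now 31 days.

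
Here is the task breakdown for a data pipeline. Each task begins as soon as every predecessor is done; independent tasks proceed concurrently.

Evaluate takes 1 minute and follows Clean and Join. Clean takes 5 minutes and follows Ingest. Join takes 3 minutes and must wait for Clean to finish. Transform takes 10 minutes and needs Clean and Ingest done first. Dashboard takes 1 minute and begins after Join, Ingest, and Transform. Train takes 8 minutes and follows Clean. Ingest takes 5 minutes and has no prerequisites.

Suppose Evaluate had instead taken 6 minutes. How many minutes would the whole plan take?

As given, the longest chain is Ingest→Clean→Transform→Dashboard = 5+5+10+1 = 21, so the finish is 21 minutes.
Evaluate has 7 minutes of float (longest path through it is 14).
The critical path is still Ingest→Clean→Transform→Dashboard; finish is now 21 minutes.

21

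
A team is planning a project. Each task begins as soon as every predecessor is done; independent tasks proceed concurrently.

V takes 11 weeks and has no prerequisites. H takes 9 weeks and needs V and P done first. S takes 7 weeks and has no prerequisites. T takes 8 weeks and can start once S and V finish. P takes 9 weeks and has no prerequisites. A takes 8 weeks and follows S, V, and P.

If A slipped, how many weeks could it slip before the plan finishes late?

1

V→H = 11+9 = 20 sets the makespan at 20 weeks.
Longest path through A: 19 weeks (earliest finish 19, latest finish 20).
Float = 20 − 19 = 1.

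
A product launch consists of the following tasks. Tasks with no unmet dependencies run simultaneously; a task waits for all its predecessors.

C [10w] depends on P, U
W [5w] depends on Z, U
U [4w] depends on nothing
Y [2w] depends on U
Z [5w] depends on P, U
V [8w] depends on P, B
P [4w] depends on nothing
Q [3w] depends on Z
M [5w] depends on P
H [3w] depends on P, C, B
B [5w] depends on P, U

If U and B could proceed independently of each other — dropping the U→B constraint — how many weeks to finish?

17

With the dependency in place, P→B→V = 4+5+8 = 17 sets the finish at 17 weeks.
Dropping U→B doesn't change B's earliest start (4); another predecessor still binds.
After: P→B→V = 4+5+8 = 17 → 17 weeks.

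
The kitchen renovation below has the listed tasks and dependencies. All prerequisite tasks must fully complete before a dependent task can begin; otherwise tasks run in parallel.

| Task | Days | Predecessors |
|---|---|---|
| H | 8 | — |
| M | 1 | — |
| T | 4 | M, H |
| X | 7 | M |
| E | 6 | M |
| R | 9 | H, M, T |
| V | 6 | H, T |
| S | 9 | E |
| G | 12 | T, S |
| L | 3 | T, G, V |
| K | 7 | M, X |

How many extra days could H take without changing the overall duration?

The longest chain is M→E→S→G→L = 1+6+9+12+3 = 31; overall finish 31 days.
Longest path through H: 27 days (earliest finish 8, latest finish 12).
So H can slip 12 − 8 = 4 days.

4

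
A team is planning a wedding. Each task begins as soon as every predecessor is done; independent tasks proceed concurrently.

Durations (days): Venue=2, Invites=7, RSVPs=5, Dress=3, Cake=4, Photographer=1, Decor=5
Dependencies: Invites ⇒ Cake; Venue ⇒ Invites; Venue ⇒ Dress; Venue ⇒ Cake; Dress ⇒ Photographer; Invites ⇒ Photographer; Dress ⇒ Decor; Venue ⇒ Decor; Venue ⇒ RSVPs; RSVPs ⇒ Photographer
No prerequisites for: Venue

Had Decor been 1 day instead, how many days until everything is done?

13

Critical path before the change: Venue→Invites→Cake = 2+7+4 = 13 giving 13 days.
The longest path through Decor is only 10 days, so Decor has float 3.
That remains the longest chain; total 13 days.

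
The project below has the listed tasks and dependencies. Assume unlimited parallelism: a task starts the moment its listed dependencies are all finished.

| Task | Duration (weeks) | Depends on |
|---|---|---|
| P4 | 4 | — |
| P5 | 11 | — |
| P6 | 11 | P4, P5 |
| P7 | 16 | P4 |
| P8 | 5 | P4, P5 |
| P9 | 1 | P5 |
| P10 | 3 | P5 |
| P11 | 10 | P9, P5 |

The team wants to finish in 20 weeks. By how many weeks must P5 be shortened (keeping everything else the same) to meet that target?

Current finish: 22 weeks; target: 20.
P5 is on every critical path, so each week cut from P5 cuts the finish by one (this holds down to a finish of 20).
Need 22 − 20 = 2 weeks off P5 → P5 becomes 9 weeks, finish becomes 20.

2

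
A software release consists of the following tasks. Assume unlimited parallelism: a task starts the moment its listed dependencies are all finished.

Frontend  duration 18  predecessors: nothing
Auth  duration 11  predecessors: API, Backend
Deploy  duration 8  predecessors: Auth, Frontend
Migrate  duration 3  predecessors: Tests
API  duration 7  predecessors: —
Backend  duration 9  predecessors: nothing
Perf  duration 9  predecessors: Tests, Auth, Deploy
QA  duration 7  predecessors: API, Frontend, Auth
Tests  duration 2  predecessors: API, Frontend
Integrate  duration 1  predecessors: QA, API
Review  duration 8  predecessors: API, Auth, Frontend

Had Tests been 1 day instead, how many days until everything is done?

37

The binding path is Backend→Auth→Deploy→Perf = 9+11+8+9 = 37; finish at 37 days.
Tests has 8 days of float (longest path through it is 29).
The critical path is still Backend→Auth→Deploy→Perf; finish is now 37 days.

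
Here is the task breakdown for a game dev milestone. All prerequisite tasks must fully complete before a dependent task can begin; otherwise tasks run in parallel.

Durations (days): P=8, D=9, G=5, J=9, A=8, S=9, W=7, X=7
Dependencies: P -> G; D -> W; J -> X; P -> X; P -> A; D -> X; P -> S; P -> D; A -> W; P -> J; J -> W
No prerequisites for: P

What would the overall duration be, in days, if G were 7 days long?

24

As given, the longest chain is P→D→W = 8+9+7 = 24, so the finish is 24 days.
G has 11 days of float (longest path through it is 13).
The critical path is still P→D→W; finish is now 24 days.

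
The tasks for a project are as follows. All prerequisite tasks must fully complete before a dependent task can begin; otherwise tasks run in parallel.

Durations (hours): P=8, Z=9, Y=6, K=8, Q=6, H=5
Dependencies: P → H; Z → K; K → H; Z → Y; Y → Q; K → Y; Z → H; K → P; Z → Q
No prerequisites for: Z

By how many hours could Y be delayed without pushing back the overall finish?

1

Critical path: Z→K→P→H = 9+8+8+5 = 30, so the finish is 30 hours.
Longest path through Y: 29 hours (earliest finish 23, latest finish 24).
So Y can slip 24 − 23 = 1 hour.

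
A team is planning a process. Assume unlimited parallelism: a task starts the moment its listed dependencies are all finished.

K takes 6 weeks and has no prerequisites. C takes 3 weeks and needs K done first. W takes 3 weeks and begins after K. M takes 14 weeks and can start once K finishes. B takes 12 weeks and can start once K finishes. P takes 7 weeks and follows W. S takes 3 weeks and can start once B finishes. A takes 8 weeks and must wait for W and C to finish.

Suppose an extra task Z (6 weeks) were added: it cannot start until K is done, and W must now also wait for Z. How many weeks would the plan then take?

Originally the plan takes 21 weeks.
With Z inserted, W now waits for max(K, Z).
New critical path: K→Z→W→A = 6+6+3+8 = 23 ⇒ 23 weeks.

23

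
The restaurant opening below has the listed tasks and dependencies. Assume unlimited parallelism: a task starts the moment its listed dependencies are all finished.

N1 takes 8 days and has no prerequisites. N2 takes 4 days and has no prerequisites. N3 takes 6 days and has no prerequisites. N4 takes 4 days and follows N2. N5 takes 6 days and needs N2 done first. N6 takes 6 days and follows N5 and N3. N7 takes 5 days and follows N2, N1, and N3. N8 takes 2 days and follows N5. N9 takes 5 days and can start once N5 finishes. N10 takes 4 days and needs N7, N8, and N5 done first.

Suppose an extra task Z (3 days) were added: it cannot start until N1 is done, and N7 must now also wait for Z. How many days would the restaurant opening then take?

20

Originally the restaurant opening takes 17 days.
With Z inserted, N7 now waits for max(N2, N1, N3, Z).
New critical path: N1→Z→N7→N10 = 8+3+5+4 = 20 ⇒ 20 days.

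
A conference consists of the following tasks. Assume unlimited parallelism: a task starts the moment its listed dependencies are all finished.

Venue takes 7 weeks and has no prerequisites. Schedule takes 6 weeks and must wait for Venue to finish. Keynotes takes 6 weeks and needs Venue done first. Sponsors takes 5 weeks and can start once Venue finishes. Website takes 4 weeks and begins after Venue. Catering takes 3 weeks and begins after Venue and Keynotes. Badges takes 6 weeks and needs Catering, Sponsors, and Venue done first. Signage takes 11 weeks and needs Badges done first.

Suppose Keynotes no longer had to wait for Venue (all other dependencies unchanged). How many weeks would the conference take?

29

With the dependency in place, Venue→Keynotes→Catering→Badges→Signage = 7+6+3+6+11 = 33 sets the finish at 33 weeks.
Without Venue→Keynotes, Keynotes's earliest start moves from 7 to 0.
New critical path: Venue→Sponsors→Badges→Signage = 7+5+6+11 = 29 ⇒ 29 weeks.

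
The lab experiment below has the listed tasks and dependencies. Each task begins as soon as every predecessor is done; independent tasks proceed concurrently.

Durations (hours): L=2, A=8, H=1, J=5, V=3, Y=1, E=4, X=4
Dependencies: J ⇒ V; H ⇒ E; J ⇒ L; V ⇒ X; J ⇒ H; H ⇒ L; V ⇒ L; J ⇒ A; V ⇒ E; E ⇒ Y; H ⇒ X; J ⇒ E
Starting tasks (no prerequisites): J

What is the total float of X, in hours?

1

The longest chain is J→V→E→Y = 5+3+4+1 = 13; overall finish 13 hours.
X finishes as early as 12 and must finish by 13.
So X can slip 13 − 12 = 1 hour.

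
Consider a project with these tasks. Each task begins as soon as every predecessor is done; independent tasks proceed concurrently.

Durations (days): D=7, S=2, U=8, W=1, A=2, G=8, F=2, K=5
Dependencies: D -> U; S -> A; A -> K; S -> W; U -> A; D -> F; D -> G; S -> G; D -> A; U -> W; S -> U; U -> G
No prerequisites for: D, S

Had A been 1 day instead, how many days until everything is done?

Critical path before the change: D→U→G = 7+8+8 = 23 giving 23 days.
A is off the critical path — its longest chain is 22 days, giving 1 of slack.
That remains the longest chain; total 23 days.

23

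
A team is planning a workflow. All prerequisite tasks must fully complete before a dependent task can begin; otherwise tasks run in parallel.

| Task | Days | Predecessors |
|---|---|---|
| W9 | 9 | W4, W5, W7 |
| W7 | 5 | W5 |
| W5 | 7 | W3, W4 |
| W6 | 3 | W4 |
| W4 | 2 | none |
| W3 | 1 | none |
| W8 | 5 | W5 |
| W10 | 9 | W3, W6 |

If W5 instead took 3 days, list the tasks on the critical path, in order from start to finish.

The binding path is W4→W5→W7→W9 = 2+7+5+9 = 23; finish at 23 days.
W5 is on the critical path; changing it to 3 makes that path 19 days.
The critical path is still W4→W5→W7→W9; finish is now 19 days.

W4, W5, W7, W9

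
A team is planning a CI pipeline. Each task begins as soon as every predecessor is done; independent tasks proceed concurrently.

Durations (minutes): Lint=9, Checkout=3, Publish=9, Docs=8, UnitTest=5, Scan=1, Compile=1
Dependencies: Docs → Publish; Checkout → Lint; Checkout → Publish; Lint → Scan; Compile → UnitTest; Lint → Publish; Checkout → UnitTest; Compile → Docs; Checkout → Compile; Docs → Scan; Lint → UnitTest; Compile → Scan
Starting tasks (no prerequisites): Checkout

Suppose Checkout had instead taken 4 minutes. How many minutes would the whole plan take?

22

As given, the longest chain is Checkout→Compile→Docs→Publish = 3+1+8+9 = 21, so the finish is 21 minutes.
Checkout lies on that path, so at 4 minutes the path becomes 22 minutes.
That remains the longest chain; total 22 minutes.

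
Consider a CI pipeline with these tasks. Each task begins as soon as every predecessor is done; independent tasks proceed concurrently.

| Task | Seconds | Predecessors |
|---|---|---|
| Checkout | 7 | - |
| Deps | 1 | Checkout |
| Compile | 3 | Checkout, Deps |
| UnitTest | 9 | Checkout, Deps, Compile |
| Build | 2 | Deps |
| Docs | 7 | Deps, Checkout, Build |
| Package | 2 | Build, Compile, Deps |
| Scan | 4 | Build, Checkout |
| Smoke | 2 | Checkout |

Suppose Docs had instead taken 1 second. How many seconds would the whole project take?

20

Baseline: Checkout→Deps→Compile→UnitTest = 7+1+3+9 = 20 → 20 seconds.
Docs has 3 seconds of float (longest path through it is 17).
That remains the longest chain; total 20 seconds.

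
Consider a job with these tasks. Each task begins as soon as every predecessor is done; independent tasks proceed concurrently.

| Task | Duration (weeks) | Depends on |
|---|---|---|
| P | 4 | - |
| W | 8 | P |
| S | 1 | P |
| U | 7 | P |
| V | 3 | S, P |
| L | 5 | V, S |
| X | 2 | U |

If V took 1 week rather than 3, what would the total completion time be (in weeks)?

13

Critical path before the change: P→S→V→L = 4+1+3+5 = 13 giving 13 weeks.
V is on the critical path; changing it to 1 makes that path 11 weeks.
Now P→U→X = 4+7+2 = 13 is longest, so the finish becomes 13 weeks.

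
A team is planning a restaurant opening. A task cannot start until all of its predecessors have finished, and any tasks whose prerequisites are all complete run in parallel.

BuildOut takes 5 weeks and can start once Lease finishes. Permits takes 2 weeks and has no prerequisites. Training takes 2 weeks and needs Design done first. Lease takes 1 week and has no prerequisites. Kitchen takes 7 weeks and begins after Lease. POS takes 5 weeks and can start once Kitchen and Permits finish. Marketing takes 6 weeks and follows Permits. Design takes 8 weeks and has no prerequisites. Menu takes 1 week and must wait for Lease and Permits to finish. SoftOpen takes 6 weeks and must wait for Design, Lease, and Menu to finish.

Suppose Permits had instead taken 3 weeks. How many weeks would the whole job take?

Critical path before the change: Design→SoftOpen = 8+6 = 14 giving 14 weeks.
Permits has 5 weeks of float (longest path through it is 9).
The critical path is still Design→SoftOpen; finish is now 14 weeks.

14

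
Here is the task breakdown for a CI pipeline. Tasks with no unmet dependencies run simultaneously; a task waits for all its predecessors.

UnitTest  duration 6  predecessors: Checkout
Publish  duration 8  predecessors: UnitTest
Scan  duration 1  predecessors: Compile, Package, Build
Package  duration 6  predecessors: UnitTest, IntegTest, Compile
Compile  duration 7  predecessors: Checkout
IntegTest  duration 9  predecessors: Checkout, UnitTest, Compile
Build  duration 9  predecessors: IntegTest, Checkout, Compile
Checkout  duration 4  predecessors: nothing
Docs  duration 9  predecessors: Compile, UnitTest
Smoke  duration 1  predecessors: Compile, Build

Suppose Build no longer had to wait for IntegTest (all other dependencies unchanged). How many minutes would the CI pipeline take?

27

Before: longest chain Checkout→Compile→IntegTest→Build→Scan = 4+7+9+9+1 = 30, finish 30.
Without IntegTest→Build, Build's earliest start moves from 20 to 11.
New critical path: Checkout→Compile→IntegTest→Package→Scan = 4+7+9+6+1 = 27 ⇒ 27 minutes.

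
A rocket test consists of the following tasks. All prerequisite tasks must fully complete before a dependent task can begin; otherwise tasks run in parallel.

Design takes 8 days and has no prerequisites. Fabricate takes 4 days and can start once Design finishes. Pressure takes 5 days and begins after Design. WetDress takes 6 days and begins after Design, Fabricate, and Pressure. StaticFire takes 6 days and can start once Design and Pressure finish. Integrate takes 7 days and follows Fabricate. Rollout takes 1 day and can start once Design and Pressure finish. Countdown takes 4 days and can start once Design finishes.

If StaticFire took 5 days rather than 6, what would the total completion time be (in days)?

Actual critical path: Design→Pressure→StaticFire = 8+5+6 = 19 ⇒ 19 days.
Since StaticFire is critical, the -1 change carries straight to that chain (now 18 days).
Now Design→Fabricate→Integrate = 8+4+7 = 19 is longest, so the finish becomes 19 days.

19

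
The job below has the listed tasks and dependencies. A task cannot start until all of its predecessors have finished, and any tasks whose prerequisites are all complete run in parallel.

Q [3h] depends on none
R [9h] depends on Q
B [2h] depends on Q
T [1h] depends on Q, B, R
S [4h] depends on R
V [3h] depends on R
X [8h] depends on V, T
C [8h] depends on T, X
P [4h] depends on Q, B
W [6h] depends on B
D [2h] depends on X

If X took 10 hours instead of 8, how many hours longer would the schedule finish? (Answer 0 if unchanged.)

The binding path is Q→R→V→X→C = 3+9+3+8+8 = 31; finish at 31 hours.
X lies on that path, so at 10 hours the path becomes 33 hours.
That remains the longest chain; total 33 hours.
Change in finish: 33 − 31 = +2 hours.

2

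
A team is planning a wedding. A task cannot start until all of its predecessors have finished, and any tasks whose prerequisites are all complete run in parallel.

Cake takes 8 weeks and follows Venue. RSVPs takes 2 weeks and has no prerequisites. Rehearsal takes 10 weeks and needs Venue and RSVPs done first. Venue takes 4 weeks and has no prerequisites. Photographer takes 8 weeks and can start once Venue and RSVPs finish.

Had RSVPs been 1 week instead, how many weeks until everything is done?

Actual critical path: Venue→Rehearsal = 4+10 = 14 ⇒ 14 weeks.
RSVPs is off the critical path — its longest chain is 12 weeks, giving 2 of slack.
That remains the longest chain; total 14 weeks.

14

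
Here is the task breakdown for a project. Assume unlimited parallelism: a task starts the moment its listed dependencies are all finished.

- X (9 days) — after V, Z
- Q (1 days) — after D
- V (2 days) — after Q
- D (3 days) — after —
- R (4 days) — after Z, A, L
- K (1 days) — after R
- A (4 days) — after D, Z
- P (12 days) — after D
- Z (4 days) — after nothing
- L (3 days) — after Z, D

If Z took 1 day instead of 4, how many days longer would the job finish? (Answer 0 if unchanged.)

Baseline: D→Q→V→X = 3+1+2+9 = 15 → 15 days.
The longest path through Z is only 13 days, so Z has float 2.
No other chain overtakes it, so the finish is 15 days.
Change in finish: 15 − 15 = +0 days.

0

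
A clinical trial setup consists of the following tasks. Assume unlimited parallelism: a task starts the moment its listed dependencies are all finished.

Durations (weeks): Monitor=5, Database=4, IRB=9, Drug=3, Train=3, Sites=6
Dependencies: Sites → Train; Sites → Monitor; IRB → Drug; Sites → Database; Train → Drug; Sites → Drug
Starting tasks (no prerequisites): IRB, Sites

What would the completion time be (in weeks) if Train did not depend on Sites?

12

With the dependency in place, IRB→Drug = 9+3 = 12 sets the finish at 12 weeks.
Without Sites→Train, Train's earliest start moves from 6 to 0.
New critical path: IRB→Drug = 9+3 = 12 ⇒ 12 weeks.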